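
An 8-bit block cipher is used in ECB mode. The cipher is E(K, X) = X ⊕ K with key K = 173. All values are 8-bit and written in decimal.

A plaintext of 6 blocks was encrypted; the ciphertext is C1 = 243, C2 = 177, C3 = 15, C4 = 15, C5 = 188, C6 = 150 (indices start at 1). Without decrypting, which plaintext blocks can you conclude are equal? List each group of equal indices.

P3 = P4

ECB encrypts each block independently with the same key, so equal ciphertext blocks imply equal plaintext blocks.
C3 = C4 = 15, so P3 = P4.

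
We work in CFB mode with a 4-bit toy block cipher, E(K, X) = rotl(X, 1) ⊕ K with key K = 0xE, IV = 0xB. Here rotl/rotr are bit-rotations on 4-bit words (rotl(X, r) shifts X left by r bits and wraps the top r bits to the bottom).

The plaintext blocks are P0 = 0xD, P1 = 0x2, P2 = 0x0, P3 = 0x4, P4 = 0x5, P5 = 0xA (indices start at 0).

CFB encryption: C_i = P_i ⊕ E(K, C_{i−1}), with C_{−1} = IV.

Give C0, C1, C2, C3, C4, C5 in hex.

C0 = 0x4, C1 = 0x4, C2 = 0x6, C3 = 0x6, C4 = 0x7, C5 = 0xA

C0: E(K, 0xB) = 0x9; 0xD ⊕ 0x9 = 0x4.
C1: E(K, 0x4) = 0x6; 0x2 ⊕ 0x6 = 0x4.
C2: E(K, 0x4) = 0x6; 0x0 ⊕ 0x6 = 0x6.
C3: E(K, 0x6) = 0x2; 0x4 ⊕ 0x2 = 0x6.
C4: E(K, 0x6) = 0x2; 0x5 ⊕ 0x2 = 0x7.
C5: E(K, 0x7) = 0x0; 0xA ⊕ 0x0 = 0xA.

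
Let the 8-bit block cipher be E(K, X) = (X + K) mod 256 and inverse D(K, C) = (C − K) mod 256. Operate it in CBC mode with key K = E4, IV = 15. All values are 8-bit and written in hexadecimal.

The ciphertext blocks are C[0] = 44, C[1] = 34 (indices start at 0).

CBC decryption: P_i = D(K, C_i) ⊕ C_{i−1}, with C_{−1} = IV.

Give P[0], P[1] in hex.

P[0]: D(K, 44) = 60; 60 ⊕ 15 = 75.
P[1]: D(K, 34) = 50; 50 ⊕ 44 = 14.

P[0] = 75, P[1] = 14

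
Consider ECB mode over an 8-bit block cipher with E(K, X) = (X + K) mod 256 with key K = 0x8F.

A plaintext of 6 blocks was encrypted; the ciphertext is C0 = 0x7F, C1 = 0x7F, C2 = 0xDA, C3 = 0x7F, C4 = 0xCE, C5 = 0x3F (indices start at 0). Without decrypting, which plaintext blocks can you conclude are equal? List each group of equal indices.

ECB encrypts each block independently with the same key, so equal ciphertext blocks imply equal plaintext blocks.
C0 = C1 = C3 = 0x7F, so P0 = P1 = P3.

P0 = P1 = P3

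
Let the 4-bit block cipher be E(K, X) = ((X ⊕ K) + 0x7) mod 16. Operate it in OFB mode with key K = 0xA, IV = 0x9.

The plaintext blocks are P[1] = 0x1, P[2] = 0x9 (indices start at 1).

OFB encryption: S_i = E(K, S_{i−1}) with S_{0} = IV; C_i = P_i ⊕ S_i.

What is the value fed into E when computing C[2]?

C[1]: S = E(K, 0x9) = 0xA; 0x1 ⊕ 0xA = 0xB.
C[2]: S = E(K, 0xA) = 0x7; 0x9 ⊕ 0x7 = 0xE.
So the input to E for block [2] is 0xA.

0xA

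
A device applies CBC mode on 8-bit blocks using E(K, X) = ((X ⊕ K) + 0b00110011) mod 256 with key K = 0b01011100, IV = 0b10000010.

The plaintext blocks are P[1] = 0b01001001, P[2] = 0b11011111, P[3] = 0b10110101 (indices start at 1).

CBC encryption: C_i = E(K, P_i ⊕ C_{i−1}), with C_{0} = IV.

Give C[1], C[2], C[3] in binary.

C[1]: P[1] ⊕ 0b10000010 = 0b11001011; E(K, 0b11001011) = 0b11001010.
C[2]: P[2] ⊕ 0b11001010 = 0b00010101; E(K, 0b00010101) = 0b01111100.
C[3]: P[3] ⊕ 0b01111100 = 0b11001001; E(K, 0b11001001) = 0b11001000.

C[1] = 0b11001010, C[2] = 0b01111100, C[3] = 0b11001000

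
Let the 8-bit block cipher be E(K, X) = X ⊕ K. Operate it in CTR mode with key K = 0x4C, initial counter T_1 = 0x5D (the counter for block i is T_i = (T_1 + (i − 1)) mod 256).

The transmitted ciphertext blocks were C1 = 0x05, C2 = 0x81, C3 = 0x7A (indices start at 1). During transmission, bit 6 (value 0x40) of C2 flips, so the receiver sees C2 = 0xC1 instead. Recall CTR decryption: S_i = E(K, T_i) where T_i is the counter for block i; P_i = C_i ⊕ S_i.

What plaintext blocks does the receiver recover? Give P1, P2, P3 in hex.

Only C2 changed, to 0xC1. In CTR, a change in C_i flips the same bit in P_i only; the keystream is unaffected. Decrypting the received ciphertext:
P1: T = 0x5D, S = E(K, T) = 0x11; 0x05 ⊕ 0x11 = 0x14.
P2: T = 0x5E, S = E(K, T) = 0x12; 0xC1 ⊕ 0x12 = 0xD3.
P3: T = 0x5F, S = E(K, T) = 0x13; 0x7A ⊕ 0x13 = 0x69.
Blocks that differ from the original plaintext: P2.

P1 = 0x14, P2 = 0xD3, P3 = 0x69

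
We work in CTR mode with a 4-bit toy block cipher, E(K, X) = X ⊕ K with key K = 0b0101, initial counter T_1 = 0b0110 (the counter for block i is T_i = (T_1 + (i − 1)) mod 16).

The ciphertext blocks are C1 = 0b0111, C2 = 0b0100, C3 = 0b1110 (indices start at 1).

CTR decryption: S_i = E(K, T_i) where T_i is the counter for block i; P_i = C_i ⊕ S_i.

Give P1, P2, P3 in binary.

P1 = 0b0100, P2 = 0b0110, P3 = 0b0011

P1: T = 0b0110, S = E(K, T) = 0b0011; 0b0111 ⊕ 0b0011 = 0b0100.
P2: T = 0b0111, S = E(K, T) = 0b0010; 0b0100 ⊕ 0b0010 = 0b0110.
P3: T = 0b1000, S = E(K, T) = 0b1101; 0b1110 ⊕ 0b1101 = 0b0011.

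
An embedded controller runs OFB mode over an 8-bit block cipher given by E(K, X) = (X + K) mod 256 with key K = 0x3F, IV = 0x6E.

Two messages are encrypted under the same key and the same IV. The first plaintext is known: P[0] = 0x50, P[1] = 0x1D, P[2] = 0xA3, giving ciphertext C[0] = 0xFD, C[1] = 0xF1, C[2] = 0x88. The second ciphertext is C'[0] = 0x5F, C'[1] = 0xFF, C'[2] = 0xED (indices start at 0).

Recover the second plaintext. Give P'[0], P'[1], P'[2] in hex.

In OFB with a reused IV, both messages share the same keystream S_i, so C_i ⊕ C'_i = P_i ⊕ P'_i and thus P'_i = P_i ⊕ C_i ⊕ C'_i.
P'[0]: 0x50 ⊕ 0xFD ⊕ 0x5F = 0xF2.
P'[1]: 0x1D ⊕ 0xF1 ⊕ 0xFF = 0x13.
P'[2]: 0xA3 ⊕ 0x88 ⊕ 0xED = 0xC6.

P'[0] = 0xF2, P'[1] = 0x13, P'[2] = 0xC6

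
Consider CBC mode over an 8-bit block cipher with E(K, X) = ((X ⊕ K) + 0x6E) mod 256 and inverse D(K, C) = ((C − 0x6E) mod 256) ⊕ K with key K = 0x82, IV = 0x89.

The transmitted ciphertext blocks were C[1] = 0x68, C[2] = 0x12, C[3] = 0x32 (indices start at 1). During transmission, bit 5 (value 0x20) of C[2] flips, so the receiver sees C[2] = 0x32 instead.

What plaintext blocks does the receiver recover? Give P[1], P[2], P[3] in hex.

CBC decryption: P_i = D(K, C_i) ⊕ C_{i−1}, with C_{0} = IV.
Only C[2] changed, to 0x32. In CBC, a change in C_i garbles P_i and flips the same bit in P_{i+1}. Decrypting the received ciphertext:
P[1]: D(K, 0x68) = 0x78; 0x78 ⊕ 0x89 = 0xF1.
P[2]: D(K, 0x32) = 0x46; 0x46 ⊕ 0x68 = 0x2E.
P[3]: D(K, 0x32) = 0x46; 0x46 ⊕ 0x32 = 0x74.
Blocks that differ from the original plaintext: P[2], P[3].

P[1] = 0xF1, P[2] = 0x2E, P[3] = 0x74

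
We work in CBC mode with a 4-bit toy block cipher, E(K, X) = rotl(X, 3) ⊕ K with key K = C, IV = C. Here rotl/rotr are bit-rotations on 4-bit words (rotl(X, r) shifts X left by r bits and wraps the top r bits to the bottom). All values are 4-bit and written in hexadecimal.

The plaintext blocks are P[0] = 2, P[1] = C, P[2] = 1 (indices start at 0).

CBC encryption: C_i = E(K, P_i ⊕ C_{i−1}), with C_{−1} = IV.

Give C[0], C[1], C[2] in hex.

C[0] = B, C[1] = 7, C[2] = F

C[0]: P[0] ⊕ C = E; E(K, E) = B.
C[1]: P[1] ⊕ B = 7; E(K, 7) = 7.
C[2]: P[2] ⊕ 7 = 6; E(K, 6) = F.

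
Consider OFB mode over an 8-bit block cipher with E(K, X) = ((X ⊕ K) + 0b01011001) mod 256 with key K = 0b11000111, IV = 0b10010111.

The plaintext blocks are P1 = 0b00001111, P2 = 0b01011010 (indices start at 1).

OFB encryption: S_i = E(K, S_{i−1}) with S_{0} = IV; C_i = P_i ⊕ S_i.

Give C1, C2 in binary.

C1 = 0b10100110, C2 = 0b10011101

C1: S = E(K, 0b10010111) = 0b10101001; 0b00001111 ⊕ 0b10101001 = 0b10100110.
C2: S = E(K, 0b10101001) = 0b11000111; 0b01011010 ⊕ 0b11000111 = 0b10011101.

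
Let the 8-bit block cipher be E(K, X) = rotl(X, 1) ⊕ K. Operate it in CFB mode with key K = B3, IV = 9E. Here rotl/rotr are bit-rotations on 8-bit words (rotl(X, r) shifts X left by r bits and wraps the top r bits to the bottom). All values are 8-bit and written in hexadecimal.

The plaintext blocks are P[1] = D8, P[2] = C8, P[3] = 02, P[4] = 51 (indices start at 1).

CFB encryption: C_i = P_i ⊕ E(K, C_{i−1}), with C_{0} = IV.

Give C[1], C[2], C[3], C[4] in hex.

C[1]: E(K, 9E) = 8E; D8 ⊕ 8E = 56.
C[2]: E(K, 56) = 1F; C8 ⊕ 1F = D7.
C[3]: E(K, D7) = 1C; 02 ⊕ 1C = 1E.
C[4]: E(K, 1E) = 8F; 51 ⊕ 8F = DE.

C[1] = 56, C[2] = D7, C[3] = 1E, C[4] = DE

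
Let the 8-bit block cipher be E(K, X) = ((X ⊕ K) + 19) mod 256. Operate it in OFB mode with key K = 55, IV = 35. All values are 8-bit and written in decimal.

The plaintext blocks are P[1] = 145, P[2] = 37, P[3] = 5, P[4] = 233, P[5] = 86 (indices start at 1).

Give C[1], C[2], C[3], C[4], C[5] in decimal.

C[1] = 182, C[2] = 6, C[3] = 34, C[4] = 202, C[5] = 113

OFB encryption: S_i = E(K, S_{i−1}) with S_{0} = IV; C_i = P_i ⊕ S_i.
C[1]: S = E(K, 35) = 39; 145 ⊕ 39 = 182.
C[2]: S = E(K, 39) = 35; 37 ⊕ 35 = 6.
C[3]: S = E(K, 35) = 39; 5 ⊕ 39 = 34.
C[4]: S = E(K, 39) = 35; 233 ⊕ 35 = 202.
C[5]: S = E(K, 35) = 39; 86 ⊕ 39 = 113.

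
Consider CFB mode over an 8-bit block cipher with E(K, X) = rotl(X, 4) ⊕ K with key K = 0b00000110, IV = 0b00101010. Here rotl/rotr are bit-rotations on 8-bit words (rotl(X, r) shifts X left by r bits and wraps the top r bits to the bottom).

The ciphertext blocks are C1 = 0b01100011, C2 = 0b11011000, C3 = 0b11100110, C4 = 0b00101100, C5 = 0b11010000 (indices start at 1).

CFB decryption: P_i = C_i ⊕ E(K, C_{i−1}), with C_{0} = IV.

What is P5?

P5: E(K, 0b00101100) = 0b11000100; 0b11010000 ⊕ 0b11000100 = 0b00010100.

P5 = 0b00010100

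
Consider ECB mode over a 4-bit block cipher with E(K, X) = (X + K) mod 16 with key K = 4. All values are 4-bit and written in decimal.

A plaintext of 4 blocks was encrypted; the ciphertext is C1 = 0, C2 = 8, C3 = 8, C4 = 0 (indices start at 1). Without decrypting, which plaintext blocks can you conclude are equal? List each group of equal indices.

P1 = P4; P2 = P3

ECB encrypts each block independently with the same key, so equal ciphertext blocks imply equal plaintext blocks.
C1 = C4 = 0, so P1 = P4.
C2 = C3 = 8, so P2 = P3.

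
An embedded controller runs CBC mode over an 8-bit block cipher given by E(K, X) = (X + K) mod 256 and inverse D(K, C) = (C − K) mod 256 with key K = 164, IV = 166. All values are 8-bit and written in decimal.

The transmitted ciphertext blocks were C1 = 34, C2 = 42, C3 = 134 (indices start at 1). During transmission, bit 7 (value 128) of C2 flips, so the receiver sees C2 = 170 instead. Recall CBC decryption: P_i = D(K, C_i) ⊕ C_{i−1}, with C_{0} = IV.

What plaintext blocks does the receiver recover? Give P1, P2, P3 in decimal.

Only C2 changed, to 170. In CBC, a change in C_i garbles P_i and flips the same bit in P_{i+1}. Decrypting the received ciphertext:
P1: D(K, 34) = 126; 126 ⊕ 166 = 216.
P2: D(K, 170) = 6; 6 ⊕ 34 = 36.
P3: D(K, 134) = 226; 226 ⊕ 170 = 72.
Blocks that differ from the original plaintext: P2, P3.

P1 = 216, P2 = 36, P3 = 72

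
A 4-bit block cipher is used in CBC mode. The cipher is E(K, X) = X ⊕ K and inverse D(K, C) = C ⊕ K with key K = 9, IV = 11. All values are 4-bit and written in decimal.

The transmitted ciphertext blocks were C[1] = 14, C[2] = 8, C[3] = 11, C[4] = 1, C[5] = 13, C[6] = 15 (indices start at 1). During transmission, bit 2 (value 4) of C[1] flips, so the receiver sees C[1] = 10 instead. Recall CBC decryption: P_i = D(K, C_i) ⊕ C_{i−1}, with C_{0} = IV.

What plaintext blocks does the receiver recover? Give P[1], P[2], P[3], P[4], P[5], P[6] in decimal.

P[1] = 8, P[2] = 11, P[3] = 10, P[4] = 3, P[5] = 5, P[6] = 11

Only C[1] changed, to 10. In CBC, a change in C_i garbles P_i and flips the same bit in P_{i+1}. Decrypting the received ciphertext:
P[1]: D(K, 10) = 3; 3 ⊕ 11 = 8.
P[2]: D(K, 8) = 1; 1 ⊕ 10 = 11.
P[3]: D(K, 11) = 2; 2 ⊕ 8 = 10.
P[4]: D(K, 1) = 8; 8 ⊕ 11 = 3.
P[5]: D(K, 13) = 4; 4 ⊕ 1 = 5.
P[6]: D(K, 15) = 6; 6 ⊕ 13 = 11.
Blocks that differ from the original plaintext: P[1], P[2].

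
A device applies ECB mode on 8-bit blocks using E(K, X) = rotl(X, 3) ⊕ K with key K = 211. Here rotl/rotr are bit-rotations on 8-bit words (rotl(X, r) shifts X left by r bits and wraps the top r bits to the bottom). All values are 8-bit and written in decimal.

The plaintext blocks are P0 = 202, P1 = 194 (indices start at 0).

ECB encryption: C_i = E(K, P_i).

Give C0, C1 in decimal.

C0: E(K, 202) = 133.
C1: E(K, 194) = 197.

C0 = 133, C1 = 197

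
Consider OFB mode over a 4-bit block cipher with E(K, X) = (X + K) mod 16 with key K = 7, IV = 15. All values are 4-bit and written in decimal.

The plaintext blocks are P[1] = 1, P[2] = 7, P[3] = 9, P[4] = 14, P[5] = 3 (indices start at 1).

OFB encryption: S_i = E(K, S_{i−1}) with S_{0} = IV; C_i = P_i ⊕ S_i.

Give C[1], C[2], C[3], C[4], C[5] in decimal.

C[1]: S = E(K, 15) = 6; 1 ⊕ 6 = 7.
C[2]: S = E(K, 6) = 13; 7 ⊕ 13 = 10.
C[3]: S = E(K, 13) = 4; 9 ⊕ 4 = 13.
C[4]: S = E(K, 4) = 11; 14 ⊕ 11 = 5.
C[5]: S = E(K, 11) = 2; 3 ⊕ 2 = 1.

C[1] = 7, C[2] = 10, C[3] = 13, C[4] = 5, C[5] = 1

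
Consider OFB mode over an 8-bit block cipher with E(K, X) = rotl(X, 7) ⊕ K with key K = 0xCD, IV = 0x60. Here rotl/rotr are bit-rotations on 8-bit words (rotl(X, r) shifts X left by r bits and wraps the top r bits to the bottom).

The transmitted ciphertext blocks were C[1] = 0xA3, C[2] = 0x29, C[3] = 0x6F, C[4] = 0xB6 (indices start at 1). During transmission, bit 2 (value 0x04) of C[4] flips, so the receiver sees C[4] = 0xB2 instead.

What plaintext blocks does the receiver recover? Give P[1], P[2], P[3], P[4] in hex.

P[1] = 0x5E, P[2] = 0x1A, P[3] = 0x3B, P[4] = 0x55

OFB decryption: S_i = E(K, S_{i−1}) with S_{0} = IV; P_i = C_i ⊕ S_i.
Only C[4] changed, to 0xB2. In OFB, a change in C_i flips the same bit in P_i only; the keystream is unaffected. Decrypting the received ciphertext:
P[1]: S = E(K, 0x60) = 0xFD; 0xA3 ⊕ 0xFD = 0x5E.
P[2]: S = E(K, 0xFD) = 0x33; 0x29 ⊕ 0x33 = 0x1A.
P[3]: S = E(K, 0x33) = 0x54; 0x6F ⊕ 0x54 = 0x3B.
P[4]: S = E(K, 0x54) = 0xE7; 0xB2 ⊕ 0xE7 = 0x55.
Blocks that differ from the original plaintext: P[4].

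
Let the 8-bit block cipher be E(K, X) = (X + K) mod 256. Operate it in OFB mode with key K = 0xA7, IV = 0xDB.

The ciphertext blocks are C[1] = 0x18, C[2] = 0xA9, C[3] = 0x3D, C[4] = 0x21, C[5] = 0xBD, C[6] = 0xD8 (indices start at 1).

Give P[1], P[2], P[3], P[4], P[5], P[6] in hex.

P[1] = 0x9A, P[2] = 0x80, P[3] = 0xED, P[4] = 0x56, P[5] = 0xA3, P[6] = 0x1D

OFB decryption: S_i = E(K, S_{i−1}) with S_{0} = IV; P_i = C_i ⊕ S_i.
P[1]: S = E(K, 0xDB) = 0x82; 0x18 ⊕ 0x82 = 0x9A.
P[2]: S = E(K, 0x82) = 0x29; 0xA9 ⊕ 0x29 = 0x80.
P[3]: S = E(K, 0x29) = 0xD0; 0x3D ⊕ 0xD0 = 0xED.
P[4]: S = E(K, 0xD0) = 0x77; 0x21 ⊕ 0x77 = 0x56.
P[5]: S = E(K, 0x77) = 0x1E; 0xBD ⊕ 0x1E = 0xA3.
P[6]: S = E(K, 0x1E) = 0xC5; 0xD8 ⊕ 0xC5 = 0x1D.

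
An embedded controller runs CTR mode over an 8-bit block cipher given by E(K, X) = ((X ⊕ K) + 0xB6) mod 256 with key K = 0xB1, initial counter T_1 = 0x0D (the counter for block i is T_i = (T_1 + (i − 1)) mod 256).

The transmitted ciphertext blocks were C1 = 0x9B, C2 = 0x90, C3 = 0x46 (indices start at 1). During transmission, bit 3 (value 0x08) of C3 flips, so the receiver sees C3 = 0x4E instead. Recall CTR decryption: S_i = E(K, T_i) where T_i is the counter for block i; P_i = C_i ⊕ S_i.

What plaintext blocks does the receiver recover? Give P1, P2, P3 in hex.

P1 = 0xE9, P2 = 0xE5, P3 = 0x3A

Only C3 changed, to 0x4E. In CTR, a change in C_i flips the same bit in P_i only; the keystream is unaffected. Decrypting the received ciphertext:
P1: T = 0x0D, S = E(K, T) = 0x72; 0x9B ⊕ 0x72 = 0xE9.
P2: T = 0x0E, S = E(K, T) = 0x75; 0x90 ⊕ 0x75 = 0xE5.
P3: T = 0x0F, S = E(K, T) = 0x74; 0x4E ⊕ 0x74 = 0x3A.
Blocks that differ from the original plaintext: P3.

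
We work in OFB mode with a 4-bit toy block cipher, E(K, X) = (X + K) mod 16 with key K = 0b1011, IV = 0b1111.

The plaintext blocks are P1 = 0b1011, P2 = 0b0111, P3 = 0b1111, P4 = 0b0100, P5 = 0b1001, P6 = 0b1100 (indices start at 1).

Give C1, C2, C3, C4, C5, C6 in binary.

OFB encryption: S_i = E(K, S_{i−1}) with S_{0} = IV; C_i = P_i ⊕ S_i.
C1: S = E(K, 0b1111) = 0b1010; 0b1011 ⊕ 0b1010 = 0b0001.
C2: S = E(K, 0b1010) = 0b0101; 0b0111 ⊕ 0b0101 = 0b0010.
C3: S = E(K, 0b0101) = 0b0000; 0b1111 ⊕ 0b0000 = 0b1111.
C4: S = E(K, 0b0000) = 0b1011; 0b0100 ⊕ 0b1011 = 0b1111.
C5: S = E(K, 0b1011) = 0b0110; 0b1001 ⊕ 0b0110 = 0b1111.
C6: S = E(K, 0b0110) = 0b0001; 0b1100 ⊕ 0b0001 = 0b1101.

C1 = 0b0001, C2 = 0b0010, C3 = 0b1111, C4 = 0b1111, C5 = 0b1111, C6 = 0b1101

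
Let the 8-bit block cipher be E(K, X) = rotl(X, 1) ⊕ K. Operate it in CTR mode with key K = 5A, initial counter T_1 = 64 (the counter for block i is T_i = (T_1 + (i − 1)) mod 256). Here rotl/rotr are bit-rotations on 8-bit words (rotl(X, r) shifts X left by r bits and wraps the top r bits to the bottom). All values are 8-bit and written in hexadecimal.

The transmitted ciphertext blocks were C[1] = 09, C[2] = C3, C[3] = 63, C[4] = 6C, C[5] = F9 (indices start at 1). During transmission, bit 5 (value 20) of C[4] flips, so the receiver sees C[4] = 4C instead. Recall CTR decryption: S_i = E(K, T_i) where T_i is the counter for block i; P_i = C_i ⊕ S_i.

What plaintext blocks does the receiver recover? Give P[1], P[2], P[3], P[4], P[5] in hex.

P[1] = 9B, P[2] = 53, P[3] = F5, P[4] = D8, P[5] = 73

Only C[4] changed, to 4C. In CTR, a change in C_i flips the same bit in P_i only; the keystream is unaffected. Decrypting the received ciphertext:
P[1]: T = 64, S = E(K, T) = 92; 09 ⊕ 92 = 9B.
P[2]: T = 65, S = E(K, T) = 90; C3 ⊕ 90 = 53.
P[3]: T = 66, S = E(K, T) = 96; 63 ⊕ 96 = F5.
P[4]: T = 67, S = E(K, T) = 94; 4C ⊕ 94 = D8.
P[5]: T = 68, S = E(K, T) = 8A; F9 ⊕ 8A = 73.
Blocks that differ from the original plaintext: P[4].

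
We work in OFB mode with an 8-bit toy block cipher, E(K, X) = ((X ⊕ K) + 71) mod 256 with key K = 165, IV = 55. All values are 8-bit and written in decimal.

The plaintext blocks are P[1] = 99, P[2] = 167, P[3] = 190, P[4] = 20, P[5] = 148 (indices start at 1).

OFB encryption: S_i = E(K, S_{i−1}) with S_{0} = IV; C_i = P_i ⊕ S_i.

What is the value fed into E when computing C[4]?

C[1]: S = E(K, 55) = 217; 99 ⊕ 217 = 186.
C[2]: S = E(K, 217) = 195; 167 ⊕ 195 = 100.
C[3]: S = E(K, 195) = 173; 190 ⊕ 173 = 19.
C[4]: S = E(K, 173) = 79; 20 ⊕ 79 = 91.
So the input to E for block [4] is 173.

173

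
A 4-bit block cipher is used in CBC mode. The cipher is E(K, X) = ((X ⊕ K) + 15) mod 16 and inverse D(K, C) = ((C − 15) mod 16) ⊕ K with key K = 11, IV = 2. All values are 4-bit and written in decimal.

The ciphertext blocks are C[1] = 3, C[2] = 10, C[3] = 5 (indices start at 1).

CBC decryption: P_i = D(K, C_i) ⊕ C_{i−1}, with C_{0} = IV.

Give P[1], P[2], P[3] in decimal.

P[1]: D(K, 3) = 15; 15 ⊕ 2 = 13.
P[2]: D(K, 10) = 0; 0 ⊕ 3 = 3.
P[3]: D(K, 5) = 13; 13 ⊕ 10 = 7.

P[1] = 13, P[2] = 3, P[3] = 7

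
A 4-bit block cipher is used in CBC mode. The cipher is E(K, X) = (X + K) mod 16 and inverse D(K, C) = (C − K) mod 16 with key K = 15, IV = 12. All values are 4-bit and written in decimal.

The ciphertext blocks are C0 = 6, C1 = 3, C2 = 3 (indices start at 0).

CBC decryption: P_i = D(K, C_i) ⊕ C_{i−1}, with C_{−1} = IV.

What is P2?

P2: D(K, 3) = 4; 4 ⊕ 3 = 7.

P2 = 7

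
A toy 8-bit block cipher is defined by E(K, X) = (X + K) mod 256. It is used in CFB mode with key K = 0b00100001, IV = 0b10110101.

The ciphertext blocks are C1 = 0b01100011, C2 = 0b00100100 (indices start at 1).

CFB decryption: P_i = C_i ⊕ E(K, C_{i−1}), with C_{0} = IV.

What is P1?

P1: E(K, 0b10110101) = 0b11010110; 0b01100011 ⊕ 0b11010110 = 0b10110101.

P1 = 0b10110101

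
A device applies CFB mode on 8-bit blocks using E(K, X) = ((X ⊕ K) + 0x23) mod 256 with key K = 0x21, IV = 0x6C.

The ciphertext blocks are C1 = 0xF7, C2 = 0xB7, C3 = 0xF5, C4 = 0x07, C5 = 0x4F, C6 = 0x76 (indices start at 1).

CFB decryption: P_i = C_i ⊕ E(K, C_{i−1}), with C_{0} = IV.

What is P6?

P6: E(K, 0x4F) = 0x91; 0x76 ⊕ 0x91 = 0xE7.

P6 = 0xE7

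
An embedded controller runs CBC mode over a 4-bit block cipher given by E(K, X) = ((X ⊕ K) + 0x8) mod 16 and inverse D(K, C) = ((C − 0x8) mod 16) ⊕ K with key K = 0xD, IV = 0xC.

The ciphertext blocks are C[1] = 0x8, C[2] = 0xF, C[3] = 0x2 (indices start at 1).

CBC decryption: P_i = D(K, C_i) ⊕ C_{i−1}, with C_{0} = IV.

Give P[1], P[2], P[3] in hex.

P[1]: D(K, 0x8) = 0xD; 0xD ⊕ 0xC = 0x1.
P[2]: D(K, 0xF) = 0xA; 0xA ⊕ 0x8 = 0x2.
P[3]: D(K, 0x2) = 0x7; 0x7 ⊕ 0xF = 0x8.

P[1] = 0x1, P[2] = 0x2, P[3] = 0x8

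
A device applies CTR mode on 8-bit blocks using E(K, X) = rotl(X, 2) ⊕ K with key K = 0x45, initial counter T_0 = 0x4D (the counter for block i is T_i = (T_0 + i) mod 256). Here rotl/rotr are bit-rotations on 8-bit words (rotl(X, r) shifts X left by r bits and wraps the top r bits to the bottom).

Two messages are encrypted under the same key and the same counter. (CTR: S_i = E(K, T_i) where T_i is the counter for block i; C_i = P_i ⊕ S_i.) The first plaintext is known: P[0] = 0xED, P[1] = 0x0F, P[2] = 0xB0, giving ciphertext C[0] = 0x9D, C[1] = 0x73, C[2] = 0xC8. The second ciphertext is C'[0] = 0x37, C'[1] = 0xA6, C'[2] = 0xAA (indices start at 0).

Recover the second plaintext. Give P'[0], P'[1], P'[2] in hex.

In CTR with a reused counter, both messages share the same keystream S_i, so C_i ⊕ C'_i = P_i ⊕ P'_i and thus P'_i = P_i ⊕ C_i ⊕ C'_i.
P'[0]: 0xED ⊕ 0x9D ⊕ 0x37 = 0x47.
P'[1]: 0x0F ⊕ 0x73 ⊕ 0xA6 = 0xDA.
P'[2]: 0xB0 ⊕ 0xC8 ⊕ 0xAA = 0xD2.

P'[0] = 0x47, P'[1] = 0xDA, P'[2] = 0xD2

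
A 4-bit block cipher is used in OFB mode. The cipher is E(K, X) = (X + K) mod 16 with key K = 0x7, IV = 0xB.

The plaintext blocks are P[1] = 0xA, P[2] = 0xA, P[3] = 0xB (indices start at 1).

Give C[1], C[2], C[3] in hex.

C[1] = 0x8, C[2] = 0x3, C[3] = 0xB

OFB encryption: S_i = E(K, S_{i−1}) with S_{0} = IV; C_i = P_i ⊕ S_i.
C[1]: S = E(K, 0xB) = 0x2; 0xA ⊕ 0x2 = 0x8.
C[2]: S = E(K, 0x2) = 0x9; 0xA ⊕ 0x9 = 0x3.
C[3]: S = E(K, 0x9) = 0x0; 0xB ⊕ 0x0 = 0xB.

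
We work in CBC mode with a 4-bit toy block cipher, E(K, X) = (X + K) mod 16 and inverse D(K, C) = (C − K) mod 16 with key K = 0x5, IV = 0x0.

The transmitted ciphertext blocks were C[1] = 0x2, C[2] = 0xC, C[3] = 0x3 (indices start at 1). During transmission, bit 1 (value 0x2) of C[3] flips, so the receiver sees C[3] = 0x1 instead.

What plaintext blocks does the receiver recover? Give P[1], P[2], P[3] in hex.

P[1] = 0xD, P[2] = 0x5, P[3] = 0x0

CBC decryption: P_i = D(K, C_i) ⊕ C_{i−1}, with C_{0} = IV.
Only C[3] changed, to 0x1. In CBC, a change in C_i garbles P_i and flips the same bit in P_{i+1}. Decrypting the received ciphertext:
P[1]: D(K, 0x2) = 0xD; 0xD ⊕ 0x0 = 0xD.
P[2]: D(K, 0xC) = 0x7; 0x7 ⊕ 0x2 = 0x5.
P[3]: D(K, 0x1) = 0xC; 0xC ⊕ 0xC = 0x0.
Blocks that differ from the original plaintext: P[3].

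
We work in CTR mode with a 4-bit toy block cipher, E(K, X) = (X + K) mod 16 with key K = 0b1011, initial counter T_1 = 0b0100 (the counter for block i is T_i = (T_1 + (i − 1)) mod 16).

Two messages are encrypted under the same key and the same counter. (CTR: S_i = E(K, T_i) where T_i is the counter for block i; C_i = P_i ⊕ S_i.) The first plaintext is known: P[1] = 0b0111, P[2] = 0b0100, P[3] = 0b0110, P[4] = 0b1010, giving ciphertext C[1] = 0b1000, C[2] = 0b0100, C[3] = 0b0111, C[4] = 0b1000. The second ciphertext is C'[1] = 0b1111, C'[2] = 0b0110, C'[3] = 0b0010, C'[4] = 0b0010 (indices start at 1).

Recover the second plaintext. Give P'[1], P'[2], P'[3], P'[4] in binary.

P'[1] = 0b0000, P'[2] = 0b0110, P'[3] = 0b0011, P'[4] = 0b0000

In CTR with a reused counter, both messages share the same keystream S_i, so C_i ⊕ C'_i = P_i ⊕ P'_i and thus P'_i = P_i ⊕ C_i ⊕ C'_i.
P'[1]: 0b0111 ⊕ 0b1000 ⊕ 0b1111 = 0b0000.
P'[2]: 0b0100 ⊕ 0b0100 ⊕ 0b0110 = 0b0110.
P'[3]: 0b0110 ⊕ 0b0111 ⊕ 0b0010 = 0b0011.
P'[4]: 0b1010 ⊕ 0b1000 ⊕ 0b0010 = 0b0000.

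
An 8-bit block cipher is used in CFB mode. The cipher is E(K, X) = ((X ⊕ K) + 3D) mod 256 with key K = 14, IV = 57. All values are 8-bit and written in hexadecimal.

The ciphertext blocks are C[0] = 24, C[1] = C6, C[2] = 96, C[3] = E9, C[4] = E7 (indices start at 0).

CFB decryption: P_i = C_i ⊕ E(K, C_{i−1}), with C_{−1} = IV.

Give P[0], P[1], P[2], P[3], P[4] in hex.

P[0] = A4, P[1] = AB, P[2] = 99, P[3] = 56, P[4] = DD

P[0]: E(K, 57) = 80; 24 ⊕ 80 = A4.
P[1]: E(K, 24) = 6D; C6 ⊕ 6D = AB.
P[2]: E(K, C6) = 0F; 96 ⊕ 0F = 99.
P[3]: E(K, 96) = BF; E9 ⊕ BF = 56.
P[4]: E(K, E9) = 3A; E7 ⊕ 3A = DD.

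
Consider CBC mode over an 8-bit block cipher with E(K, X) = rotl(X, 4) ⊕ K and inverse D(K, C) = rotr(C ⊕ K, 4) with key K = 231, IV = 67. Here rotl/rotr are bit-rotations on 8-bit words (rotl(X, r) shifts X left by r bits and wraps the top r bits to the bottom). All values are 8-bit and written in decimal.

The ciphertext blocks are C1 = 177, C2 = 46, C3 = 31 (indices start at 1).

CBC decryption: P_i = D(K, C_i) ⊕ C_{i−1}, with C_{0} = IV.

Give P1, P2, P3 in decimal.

P1 = 38, P2 = 45, P3 = 161

P1: D(K, 177) = 101; 101 ⊕ 67 = 38.
P2: D(K, 46) = 156; 156 ⊕ 177 = 45.
P3: D(K, 31) = 143; 143 ⊕ 46 = 161.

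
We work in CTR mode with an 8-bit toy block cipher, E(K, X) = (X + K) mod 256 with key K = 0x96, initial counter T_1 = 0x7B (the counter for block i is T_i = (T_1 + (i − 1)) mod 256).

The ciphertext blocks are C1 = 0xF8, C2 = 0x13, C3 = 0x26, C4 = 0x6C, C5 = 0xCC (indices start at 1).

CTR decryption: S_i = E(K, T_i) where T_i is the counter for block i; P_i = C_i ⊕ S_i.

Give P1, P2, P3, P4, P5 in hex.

P1: T = 0x7B, S = E(K, T) = 0x11; 0xF8 ⊕ 0x11 = 0xE9.
P2: T = 0x7C, S = E(K, T) = 0x12; 0x13 ⊕ 0x12 = 0x01.
P3: T = 0x7D, S = E(K, T) = 0x13; 0x26 ⊕ 0x13 = 0x35.
P4: T = 0x7E, S = E(K, T) = 0x14; 0x6C ⊕ 0x14 = 0x78.
P5: T = 0x7F, S = E(K, T) = 0x15; 0xCC ⊕ 0x15 = 0xD9.

P1 = 0xE9, P2 = 0x01, P3 = 0x35, P4 = 0x78, P5 = 0xD9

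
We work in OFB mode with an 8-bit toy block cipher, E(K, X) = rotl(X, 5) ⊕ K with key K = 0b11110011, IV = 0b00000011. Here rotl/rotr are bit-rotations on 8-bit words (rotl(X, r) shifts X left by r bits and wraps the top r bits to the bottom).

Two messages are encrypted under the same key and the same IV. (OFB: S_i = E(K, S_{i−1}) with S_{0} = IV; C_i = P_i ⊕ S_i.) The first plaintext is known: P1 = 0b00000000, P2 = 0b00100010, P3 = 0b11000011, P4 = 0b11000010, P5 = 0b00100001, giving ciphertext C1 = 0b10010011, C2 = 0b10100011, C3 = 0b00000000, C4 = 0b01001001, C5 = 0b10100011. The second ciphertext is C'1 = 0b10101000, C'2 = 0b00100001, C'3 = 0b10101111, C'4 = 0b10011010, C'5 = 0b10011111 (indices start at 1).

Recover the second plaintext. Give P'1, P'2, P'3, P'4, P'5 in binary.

In OFB with a reused IV, both messages share the same keystream S_i, so C_i ⊕ C'_i = P_i ⊕ P'_i and thus P'_i = P_i ⊕ C_i ⊕ C'_i.
P'1: 0b00000000 ⊕ 0b10010011 ⊕ 0b10101000 = 0b00111011.
P'2: 0b00100010 ⊕ 0b10100011 ⊕ 0b00100001 = 0b10100000.
P'3: 0b11000011 ⊕ 0b00000000 ⊕ 0b10101111 = 0b01101100.
P'4: 0b11000010 ⊕ 0b01001001 ⊕ 0b10011010 = 0b00010001.
P'5: 0b00100001 ⊕ 0b10100011 ⊕ 0b10011111 = 0b00011101.

P'1 = 0b00111011, P'2 = 0b10100000, P'3 = 0b01101100, P'4 = 0b00010001, P'5 = 0b00011101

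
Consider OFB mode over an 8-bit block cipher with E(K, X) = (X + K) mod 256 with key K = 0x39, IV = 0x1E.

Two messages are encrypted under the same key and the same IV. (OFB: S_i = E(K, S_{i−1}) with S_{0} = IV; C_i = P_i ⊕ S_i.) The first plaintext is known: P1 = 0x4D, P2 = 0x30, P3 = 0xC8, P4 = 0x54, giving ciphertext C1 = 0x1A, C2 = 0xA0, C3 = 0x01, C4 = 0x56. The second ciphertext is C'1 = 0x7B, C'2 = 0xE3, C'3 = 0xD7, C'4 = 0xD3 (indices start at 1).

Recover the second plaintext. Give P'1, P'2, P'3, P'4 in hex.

In OFB with a reused IV, both messages share the same keystream S_i, so C_i ⊕ C'_i = P_i ⊕ P'_i and thus P'_i = P_i ⊕ C_i ⊕ C'_i.
P'1: 0x4D ⊕ 0x1A ⊕ 0x7B = 0x2C.
P'2: 0x30 ⊕ 0xA0 ⊕ 0xE3 = 0x73.
P'3: 0xC8 ⊕ 0x01 ⊕ 0xD7 = 0x1E.
P'4: 0x54 ⊕ 0x56 ⊕ 0xD3 = 0xD1.

P'1 = 0x2C, P'2 = 0x73, P'3 = 0x1E, P'4 = 0xD1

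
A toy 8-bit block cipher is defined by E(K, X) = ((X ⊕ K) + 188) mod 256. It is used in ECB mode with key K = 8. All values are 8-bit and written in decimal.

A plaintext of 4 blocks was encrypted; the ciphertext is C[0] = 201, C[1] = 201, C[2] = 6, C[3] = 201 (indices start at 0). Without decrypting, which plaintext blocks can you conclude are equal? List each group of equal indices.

P[0] = P[1] = P[3]

ECB encrypts each block independently with the same key, so equal ciphertext blocks imply equal plaintext blocks.
C[0] = C[1] = C[3] = 201, so P[0] = P[1] = P[3].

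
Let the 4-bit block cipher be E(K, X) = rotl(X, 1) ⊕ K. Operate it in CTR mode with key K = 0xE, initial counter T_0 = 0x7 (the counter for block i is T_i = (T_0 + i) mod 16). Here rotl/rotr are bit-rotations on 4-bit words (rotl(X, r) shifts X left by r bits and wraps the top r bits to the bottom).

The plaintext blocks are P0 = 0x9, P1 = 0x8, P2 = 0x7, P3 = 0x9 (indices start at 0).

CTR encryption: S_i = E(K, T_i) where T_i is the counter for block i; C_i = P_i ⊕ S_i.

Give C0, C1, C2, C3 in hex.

C0: T = 0x7, S = E(K, T) = 0x0; 0x9 ⊕ 0x0 = 0x9.
C1: T = 0x8, S = E(K, T) = 0xF; 0x8 ⊕ 0xF = 0x7.
C2: T = 0x9, S = E(K, T) = 0xD; 0x7 ⊕ 0xD = 0xA.
C3: T = 0xA, S = E(K, T) = 0xB; 0x9 ⊕ 0xB = 0x2.

C0 = 0x9, C1 = 0x7, C2 = 0xA, C3 = 0x2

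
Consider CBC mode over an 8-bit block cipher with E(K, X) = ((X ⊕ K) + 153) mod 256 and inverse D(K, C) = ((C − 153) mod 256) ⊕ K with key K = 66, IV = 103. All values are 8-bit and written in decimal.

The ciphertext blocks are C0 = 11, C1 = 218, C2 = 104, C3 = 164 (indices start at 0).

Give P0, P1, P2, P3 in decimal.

P0 = 87, P1 = 8, P2 = 87, P3 = 33

CBC decryption: P_i = D(K, C_i) ⊕ C_{i−1}, with C_{−1} = IV.
P0: D(K, 11) = 48; 48 ⊕ 103 = 87.
P1: D(K, 218) = 3; 3 ⊕ 11 = 8.
P2: D(K, 104) = 141; 141 ⊕ 218 = 87.
P3: D(K, 164) = 73; 73 ⊕ 104 = 33.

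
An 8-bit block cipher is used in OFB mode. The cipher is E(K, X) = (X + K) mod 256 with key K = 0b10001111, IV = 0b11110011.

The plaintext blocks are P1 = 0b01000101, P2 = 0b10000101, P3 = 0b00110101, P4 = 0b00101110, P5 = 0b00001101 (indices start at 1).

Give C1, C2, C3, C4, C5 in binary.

C1 = 0b11000111, C2 = 0b10010100, C3 = 0b10010101, C4 = 0b00000001, C5 = 0b10110011

OFB encryption: S_i = E(K, S_{i−1}) with S_{0} = IV; C_i = P_i ⊕ S_i.
C1: S = E(K, 0b11110011) = 0b10000010; 0b01000101 ⊕ 0b10000010 = 0b11000111.
C2: S = E(K, 0b10000010) = 0b00010001; 0b10000101 ⊕ 0b00010001 = 0b10010100.
C3: S = E(K, 0b00010001) = 0b10100000; 0b00110101 ⊕ 0b10100000 = 0b10010101.
C4: S = E(K, 0b10100000) = 0b00101111; 0b00101110 ⊕ 0b00101111 = 0b00000001.
C5: S = E(K, 0b00101111) = 0b10111110; 0b00001101 ⊕ 0b10111110 = 0b10110011.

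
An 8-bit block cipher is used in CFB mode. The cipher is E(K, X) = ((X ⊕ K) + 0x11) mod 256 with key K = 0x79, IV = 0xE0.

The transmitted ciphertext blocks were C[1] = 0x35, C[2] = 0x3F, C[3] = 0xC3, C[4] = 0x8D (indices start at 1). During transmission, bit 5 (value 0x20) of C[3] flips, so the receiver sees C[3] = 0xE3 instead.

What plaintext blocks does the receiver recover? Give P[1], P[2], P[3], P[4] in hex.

CFB decryption: P_i = C_i ⊕ E(K, C_{i−1}), with C_{0} = IV.
Only C[3] changed, to 0xE3. In CFB, a change in C_i flips the same bit in P_i and garbles P_{i+1}. Decrypting the received ciphertext:
P[1]: E(K, 0xE0) = 0xAA; 0x35 ⊕ 0xAA = 0x9F.
P[2]: E(K, 0x35) = 0x5D; 0x3F ⊕ 0x5D = 0x62.
P[3]: E(K, 0x3F) = 0x57; 0xE3 ⊕ 0x57 = 0xB4.
P[4]: E(K, 0xE3) = 0xAB; 0x8D ⊕ 0xAB = 0x26.
Blocks that differ from the original plaintext: P[3], P[4].

P[1] = 0x9F, P[2] = 0x62, P[3] = 0xB4, P[4] = 0x26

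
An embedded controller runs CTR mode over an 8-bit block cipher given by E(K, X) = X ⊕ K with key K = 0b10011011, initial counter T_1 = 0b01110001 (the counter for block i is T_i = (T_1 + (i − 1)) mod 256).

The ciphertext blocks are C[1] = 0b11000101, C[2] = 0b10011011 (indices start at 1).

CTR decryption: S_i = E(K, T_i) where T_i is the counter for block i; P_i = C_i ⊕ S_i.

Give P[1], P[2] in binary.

P[1]: T = 0b01110001, S = E(K, T) = 0b11101010; 0b11000101 ⊕ 0b11101010 = 0b00101111.
P[2]: T = 0b01110010, S = E(K, T) = 0b11101001; 0b10011011 ⊕ 0b11101001 = 0b01110010.

P[1] = 0b00101111, P[2] = 0b01110010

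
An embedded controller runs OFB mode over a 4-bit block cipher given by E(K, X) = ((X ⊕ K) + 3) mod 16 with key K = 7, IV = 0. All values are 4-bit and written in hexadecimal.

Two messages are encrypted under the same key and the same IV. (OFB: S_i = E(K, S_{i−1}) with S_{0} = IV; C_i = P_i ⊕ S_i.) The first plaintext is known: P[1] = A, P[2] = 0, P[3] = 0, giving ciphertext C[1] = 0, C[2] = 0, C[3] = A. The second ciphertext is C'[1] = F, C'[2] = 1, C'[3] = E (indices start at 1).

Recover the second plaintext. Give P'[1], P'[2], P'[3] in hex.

P'[1] = 5, P'[2] = 1, P'[3] = 4

In OFB with a reused IV, both messages share the same keystream S_i, so C_i ⊕ C'_i = P_i ⊕ P'_i and thus P'_i = P_i ⊕ C_i ⊕ C'_i.
P'[1]: A ⊕ 0 ⊕ F = 5.
P'[2]: 0 ⊕ 0 ⊕ 1 = 1.
P'[3]: 0 ⊕ A ⊕ E = 4.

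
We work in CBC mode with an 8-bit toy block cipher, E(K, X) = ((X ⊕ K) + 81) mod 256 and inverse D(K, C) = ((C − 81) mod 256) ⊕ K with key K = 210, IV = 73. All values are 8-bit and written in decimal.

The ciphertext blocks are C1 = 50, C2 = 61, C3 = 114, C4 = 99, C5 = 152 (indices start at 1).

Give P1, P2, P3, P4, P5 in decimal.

P1 = 122, P2 = 12, P3 = 206, P4 = 178, P5 = 246

CBC decryption: P_i = D(K, C_i) ⊕ C_{i−1}, with C_{0} = IV.
P1: D(K, 50) = 51; 51 ⊕ 73 = 122.
P2: D(K, 61) = 62; 62 ⊕ 50 = 12.
P3: D(K, 114) = 243; 243 ⊕ 61 = 206.
P4: D(K, 99) = 192; 192 ⊕ 114 = 178.
P5: D(K, 152) = 149; 149 ⊕ 99 = 246.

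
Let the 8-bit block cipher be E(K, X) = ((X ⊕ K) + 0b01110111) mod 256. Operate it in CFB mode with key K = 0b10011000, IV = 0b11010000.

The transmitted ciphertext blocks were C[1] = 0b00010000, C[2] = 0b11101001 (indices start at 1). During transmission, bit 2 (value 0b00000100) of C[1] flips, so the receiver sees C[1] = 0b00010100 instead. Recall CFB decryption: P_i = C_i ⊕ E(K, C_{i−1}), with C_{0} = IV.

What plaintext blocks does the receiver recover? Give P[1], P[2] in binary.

Only C[1] changed, to 0b00010100. In CFB, a change in C_i flips the same bit in P_i and garbles P_{i+1}. Decrypting the received ciphertext:
P[1]: E(K, 0b11010000) = 0b10111111; 0b00010100 ⊕ 0b10111111 = 0b10101011.
P[2]: E(K, 0b00010100) = 0b00000011; 0b11101001 ⊕ 0b00000011 = 0b11101010.
Blocks that differ from the original plaintext: P[1], P[2].

P[1] = 0b10101011, P[2] = 0b11101010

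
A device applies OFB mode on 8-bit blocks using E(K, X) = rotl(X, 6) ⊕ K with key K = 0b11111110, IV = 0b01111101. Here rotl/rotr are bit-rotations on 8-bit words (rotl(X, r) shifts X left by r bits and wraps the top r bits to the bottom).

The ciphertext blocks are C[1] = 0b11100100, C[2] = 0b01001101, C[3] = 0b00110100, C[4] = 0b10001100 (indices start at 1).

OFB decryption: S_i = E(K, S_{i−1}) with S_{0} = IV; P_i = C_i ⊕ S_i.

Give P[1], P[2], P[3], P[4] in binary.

P[1] = 0b01000101, P[2] = 0b11011011, P[3] = 0b01101111, P[4] = 0b10100100

P[1]: S = E(K, 0b01111101) = 0b10100001; 0b11100100 ⊕ 0b10100001 = 0b01000101.
P[2]: S = E(K, 0b10100001) = 0b10010110; 0b01001101 ⊕ 0b10010110 = 0b11011011.
P[3]: S = E(K, 0b10010110) = 0b01011011; 0b00110100 ⊕ 0b01011011 = 0b01101111.
P[4]: S = E(K, 0b01011011) = 0b00101000; 0b10001100 ⊕ 0b00101000 = 0b10100100.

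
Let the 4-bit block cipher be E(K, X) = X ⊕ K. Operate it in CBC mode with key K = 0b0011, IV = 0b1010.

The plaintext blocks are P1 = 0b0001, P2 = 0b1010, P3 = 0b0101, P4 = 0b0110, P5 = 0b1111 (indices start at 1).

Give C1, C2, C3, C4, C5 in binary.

CBC encryption: C_i = E(K, P_i ⊕ C_{i−1}), with C_{0} = IV.
C1: P1 ⊕ 0b1010 = 0b1011; E(K, 0b1011) = 0b1000.
C2: P2 ⊕ 0b1000 = 0b0010; E(K, 0b0010) = 0b0001.
C3: P3 ⊕ 0b0001 = 0b0100; E(K, 0b0100) = 0b0111.
C4: P4 ⊕ 0b0111 = 0b0001; E(K, 0b0001) = 0b0010.
C5: P5 ⊕ 0b0010 = 0b1101; E(K, 0b1101) = 0b1110.

C1 = 0b1000, C2 = 0b0001, C3 = 0b0111, C4 = 0b0010, C5 = 0b1110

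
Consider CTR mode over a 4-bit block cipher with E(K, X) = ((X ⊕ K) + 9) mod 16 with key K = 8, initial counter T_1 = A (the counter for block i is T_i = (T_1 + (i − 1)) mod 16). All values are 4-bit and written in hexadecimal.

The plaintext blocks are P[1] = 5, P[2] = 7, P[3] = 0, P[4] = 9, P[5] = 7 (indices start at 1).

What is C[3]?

C[3] = D

CTR encryption: S_i = E(K, T_i) where T_i is the counter for block i; C_i = P_i ⊕ S_i.
C[1]: T = A, S = E(K, T) = B; 5 ⊕ B = E.
C[2]: T = B, S = E(K, T) = C; 7 ⊕ C = B.
C[3]: T = C, S = E(K, T) = D; 0 ⊕ D = D.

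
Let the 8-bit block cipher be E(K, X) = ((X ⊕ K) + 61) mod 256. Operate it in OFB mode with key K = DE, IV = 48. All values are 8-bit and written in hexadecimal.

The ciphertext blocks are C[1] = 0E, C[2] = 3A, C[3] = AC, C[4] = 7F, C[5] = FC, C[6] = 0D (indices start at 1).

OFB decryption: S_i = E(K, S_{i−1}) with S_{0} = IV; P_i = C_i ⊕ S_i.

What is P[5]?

P[5] = 8F

P[1]: S = E(K, 48) = F7; 0E ⊕ F7 = F9.
P[2]: S = E(K, F7) = 8A; 3A ⊕ 8A = B0.
P[3]: S = E(K, 8A) = B5; AC ⊕ B5 = 19.
P[4]: S = E(K, B5) = CC; 7F ⊕ CC = B3.
P[5]: S = E(K, CC) = 73; FC ⊕ 73 = 8F.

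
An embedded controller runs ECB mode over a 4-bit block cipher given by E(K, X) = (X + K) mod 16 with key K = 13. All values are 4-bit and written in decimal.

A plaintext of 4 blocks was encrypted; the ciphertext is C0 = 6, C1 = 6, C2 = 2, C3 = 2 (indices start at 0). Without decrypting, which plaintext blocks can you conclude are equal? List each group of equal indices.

ECB encrypts each block independently with the same key, so equal ciphertext blocks imply equal plaintext blocks.
C0 = C1 = 6, so P0 = P1.
C2 = C3 = 2, so P2 = P3.

P0 = P1; P2 = P3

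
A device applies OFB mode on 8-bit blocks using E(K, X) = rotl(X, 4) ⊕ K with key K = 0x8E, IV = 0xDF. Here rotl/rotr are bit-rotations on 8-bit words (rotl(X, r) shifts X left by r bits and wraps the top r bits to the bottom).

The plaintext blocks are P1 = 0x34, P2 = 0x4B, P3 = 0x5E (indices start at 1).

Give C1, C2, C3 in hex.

OFB encryption: S_i = E(K, S_{i−1}) with S_{0} = IV; C_i = P_i ⊕ S_i.
C1: S = E(K, 0xDF) = 0x73; 0x34 ⊕ 0x73 = 0x47.
C2: S = E(K, 0x73) = 0xB9; 0x4B ⊕ 0xB9 = 0xF2.
C3: S = E(K, 0xB9) = 0x15; 0x5E ⊕ 0x15 = 0x4B.

C1 = 0x47, C2 = 0xF2, C3 = 0x4B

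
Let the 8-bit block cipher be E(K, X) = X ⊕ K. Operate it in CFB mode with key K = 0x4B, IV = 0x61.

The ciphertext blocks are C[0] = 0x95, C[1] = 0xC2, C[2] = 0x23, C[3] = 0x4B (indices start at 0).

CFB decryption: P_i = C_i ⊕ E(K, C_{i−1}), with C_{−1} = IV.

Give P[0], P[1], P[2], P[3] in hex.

P[0] = 0xBF, P[1] = 0x1C, P[2] = 0xAA, P[3] = 0x23

P[0]: E(K, 0x61) = 0x2A; 0x95 ⊕ 0x2A = 0xBF.
P[1]: E(K, 0x95) = 0xDE; 0xC2 ⊕ 0xDE = 0x1C.
P[2]: E(K, 0xC2) = 0x89; 0x23 ⊕ 0x89 = 0xAA.
P[3]: E(K, 0x23) = 0x68; 0x4B ⊕ 0x68 = 0x23.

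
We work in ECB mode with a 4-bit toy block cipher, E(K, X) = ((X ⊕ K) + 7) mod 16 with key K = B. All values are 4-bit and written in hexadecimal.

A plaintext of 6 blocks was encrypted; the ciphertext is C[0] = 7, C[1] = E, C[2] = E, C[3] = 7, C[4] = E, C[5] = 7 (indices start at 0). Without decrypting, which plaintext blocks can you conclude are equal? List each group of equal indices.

P[0] = P[3] = P[5]; P[1] = P[2] = P[4]

ECB encrypts each block independently with the same key, so equal ciphertext blocks imply equal plaintext blocks.
C[0] = C[3] = C[5] = 7, so P[0] = P[3] = P[5].
C[1] = C[2] = C[4] = E, so P[1] = P[2] = P[4].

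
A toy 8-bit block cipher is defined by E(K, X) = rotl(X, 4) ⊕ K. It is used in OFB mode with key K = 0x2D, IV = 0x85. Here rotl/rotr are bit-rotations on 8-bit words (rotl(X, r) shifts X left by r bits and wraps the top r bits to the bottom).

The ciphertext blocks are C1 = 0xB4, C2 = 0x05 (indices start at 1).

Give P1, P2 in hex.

OFB decryption: S_i = E(K, S_{i−1}) with S_{0} = IV; P_i = C_i ⊕ S_i.
P1: S = E(K, 0x85) = 0x75; 0xB4 ⊕ 0x75 = 0xC1.
P2: S = E(K, 0x75) = 0x7A; 0x05 ⊕ 0x7A = 0x7F.

P1 = 0xC1, P2 = 0x7F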